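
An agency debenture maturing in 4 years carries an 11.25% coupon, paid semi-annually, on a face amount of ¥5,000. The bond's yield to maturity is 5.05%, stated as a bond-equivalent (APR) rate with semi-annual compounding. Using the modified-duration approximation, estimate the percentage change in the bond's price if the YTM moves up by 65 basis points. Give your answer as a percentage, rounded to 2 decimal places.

-2.16%

Periodic yield y = 0.02525. Modified duration first:
  t   CF        PV=CF/(1+0.02525)^t    t·PV
  1       281.25       274.3233       274.3233
  2       281.25       267.5673       535.1345
  3       281.25       260.9776       782.9327
  4       281.25       254.5502     1,018.2007
  5       281.25       248.2811     1,241.4054
  6       281.25       242.1664     1,452.9983
  7       281.25       236.2023     1,653.4160
  8     5,281.25     4,326.1194    34,608.9553
  Σ                  6,110.1875    41,567.3663
P = 6,110.1875; D_Mac = 6.80296 half-year periods = 3.40148 yrs; D_mod = 3.40148/(1+0.02525) = 3.31771 yrs.
ΔP/P ≈ -D_mod · Δy = -3.31771 × (+0.0065) = -0.021565 = -2.1565%.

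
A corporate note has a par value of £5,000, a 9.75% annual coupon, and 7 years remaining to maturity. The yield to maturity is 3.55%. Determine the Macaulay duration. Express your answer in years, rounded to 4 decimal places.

Periodic yield y = 0.0355. Discount each cash flow and weight by its year:
  t   CF        PV=CF/(1+0.0355)^t    t·PV
  1       487.50       470.7871       470.7871
  2       487.50       454.6471       909.2942
  3       487.50       439.0604     1,317.1813
  4       487.50       424.0082     1,696.0326
  5       487.50       409.4719     2,047.3595
  6       487.50       395.4340     2,372.6040
  7     5,487.50     4,298.5681    30,089.9766
  Σ                  6,891.9767    38,903.2353
Price P = Σ PV = 6,891.9767.
Macaulay duration = Σ(t·PV) / P = 38,903.2353 / 6,891.9767 = 5.64471 years.

5.6447 years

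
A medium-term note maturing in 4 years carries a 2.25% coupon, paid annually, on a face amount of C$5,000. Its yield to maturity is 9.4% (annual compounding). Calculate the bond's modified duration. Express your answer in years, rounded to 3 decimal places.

Periodic yield y = 0.094. First find Macaulay duration:
  t   CF        PV=CF/(1+0.094)^t    t·PV
  1       112.50       102.8336       102.8336
  2       112.50        93.9978       187.9957
  3       112.50        85.9212       257.7637
  4     5,112.50     3,569.1437    14,276.5748
  Σ                  3,851.8964    14,825.1678
P = 3,851.8964; Macaulay duration = 14,825.1678 / 3,851.8964 = 3.84880 years.
Modified duration = D_Mac / (1 + y) = 3.84880 / 1.094 = 3.51810 years.

3.518 years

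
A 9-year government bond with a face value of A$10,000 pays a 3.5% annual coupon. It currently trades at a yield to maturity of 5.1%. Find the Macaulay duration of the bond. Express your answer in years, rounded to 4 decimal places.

7.7905 years

Periodic yield y = 0.051. Discount each cash flow and weight by its year:
  t   CF        PV=CF/(1+0.051)^t    t·PV
  1       350.00       333.0162       333.0162
  2       350.00       316.8565       633.7130
  3       350.00       301.4810       904.4429
  4       350.00       286.8515     1,147.4061
  5       350.00       272.9320     1,364.6600
  6       350.00       259.6879     1,558.1275
  7       350.00       247.0865     1,729.6056
  8       350.00       235.0966     1,880.7727
  9    10,350.00     6,614.7876    59,533.0887
  Σ                  8,867.7958    69,084.8326
Price P = Σ PV = 8,867.7958.
Macaulay duration = Σ(t·PV) / P = 69,084.8326 / 8,867.7958 = 7.79053 years.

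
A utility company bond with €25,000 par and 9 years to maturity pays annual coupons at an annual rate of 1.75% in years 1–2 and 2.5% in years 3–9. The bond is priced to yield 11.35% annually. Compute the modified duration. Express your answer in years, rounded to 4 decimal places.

Periodic yield y = 0.1135. First find Macaulay duration:
  t   CF        PV=CF/(1+0.1135)^t    t·PV
  1       437.50       392.9053       392.9053
  2       437.50       352.8561       705.7122
  3       625.00       452.6988     1,358.0964
  4       625.00       406.5548     1,626.2193
  5       625.00       365.1144     1,825.5718
  6       625.00       327.8979     1,967.3876
  7       625.00       294.4750     2,061.3252
  8       625.00       264.4589     2,115.6715
  9    25,625.00     9,737.5989    87,638.3901
  Σ                 12,594.5601    99,691.2794
P = 12,594.5601; Macaulay duration = 99,691.2794 / 12,594.5601 = 7.91542 years.
Modified duration = D_Mac / (1 + y) = 7.91542 / 1.1135 = 7.10860 years.

7.1086 years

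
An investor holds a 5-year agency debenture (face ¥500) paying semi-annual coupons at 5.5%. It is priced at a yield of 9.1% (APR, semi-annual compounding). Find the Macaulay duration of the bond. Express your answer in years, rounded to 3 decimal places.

Periodic yield y = 0.0455. Discount each cash flow and weight by its period:
  t   CF        PV=CF/(1+0.0455)^t    t·PV
  1        13.75        13.1516        13.1516
  2        13.75        12.5792        25.1585
  3        13.75        12.0318        36.0954
  4        13.75        11.5082        46.0327
  5        13.75        11.0073        55.0367
  6        13.75        10.5283        63.1698
  7        13.75        10.0701        70.4908
  8        13.75         9.6319        77.0549
  9        13.75         9.2127        82.9142
  10      513.75       329.2391     3,292.3914
  Σ                    428.9603     3,761.4961
Price P = Σ PV = 428.9603.
Macaulay duration = Σ(t·PV) / P = 3,761.4961 / 428.9603 = 8.76887 half-year periods.
In years: 8.76887 / 2 = 4.38443 years.

4.384 years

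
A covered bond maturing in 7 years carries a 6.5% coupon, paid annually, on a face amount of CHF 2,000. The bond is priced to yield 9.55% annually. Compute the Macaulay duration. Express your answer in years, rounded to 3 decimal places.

5.728 years

Periodic yield y = 0.0955. Discount each cash flow and weight by its year:
  t   CF        PV=CF/(1+0.0955)^t    t·PV
  1       130.00       118.6673       118.6673
  2       130.00       108.3225       216.6450
  3       130.00        98.8795       296.6385
  4       130.00        90.2597       361.0387
  5       130.00        82.3913       411.9566
  6       130.00        75.2089       451.2532
  7     2,130.00     1,124.8456     7,873.9195
  Σ                  1,698.5748     9,730.1187
Price P = Σ PV = 1,698.5748.
Macaulay duration = Σ(t·PV) / P = 9,730.1187 / 1,698.5748 = 5.72840 years.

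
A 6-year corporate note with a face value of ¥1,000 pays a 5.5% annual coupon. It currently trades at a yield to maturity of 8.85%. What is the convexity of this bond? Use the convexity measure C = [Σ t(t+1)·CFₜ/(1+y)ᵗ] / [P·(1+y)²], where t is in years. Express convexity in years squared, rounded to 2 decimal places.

29.22

With y = 0.0885:
  t   CF        PV=CF/(1+0.0885)^t    t·PV        t(t+1)·PV
  1        55.00        50.5282        50.5282         101.0565
  2        55.00        46.4201        92.8401         278.5204
  3        55.00        42.6459       127.9377         511.7509
  4        55.00        39.1786       156.7144         783.5721
  5        55.00        35.9932       179.9660       1,079.7962
  6     1,055.00       634.2812     3,805.6874      26,639.8116
  Σ                    849.0473     4,413.6739      29,394.5077
P = 849.0473.
Convexity = Σ t(t+1)·PV / [P·(1+y)²] = 29,394.5077 / (849.0473 × 1.184832) = 29.21981.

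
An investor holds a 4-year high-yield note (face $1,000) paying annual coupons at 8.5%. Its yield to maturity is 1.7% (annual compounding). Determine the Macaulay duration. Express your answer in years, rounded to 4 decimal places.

Periodic yield y = 0.017. Discount each cash flow and weight by its year:
  t   CF        PV=CF/(1+0.017)^t    t·PV
  1        85.00        83.5792        83.5792
  2        85.00        82.1821       164.3641
  3        85.00        80.8083       242.4250
  4     1,085.00     1,014.2521     4,057.0085
  Σ                  1,260.8217     4,547.3767
Price P = Σ PV = 1,260.8217.
Macaulay duration = Σ(t·PV) / P = 4,547.3767 / 1,260.8217 = 3.60668 years.

3.6067 years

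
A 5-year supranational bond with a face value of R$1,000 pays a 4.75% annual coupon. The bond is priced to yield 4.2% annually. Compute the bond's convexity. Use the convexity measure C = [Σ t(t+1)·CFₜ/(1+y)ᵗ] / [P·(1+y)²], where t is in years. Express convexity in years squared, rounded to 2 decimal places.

24.50

With y = 0.042:
  t   CF        PV=CF/(1+0.042)^t    t·PV        t(t+1)·PV
  1        47.50        45.5854        45.5854          91.1708
  2        47.50        43.7480        87.4960         262.4880
  3        47.50        41.9846       125.9539         503.8157
  4        47.50        40.2924       161.1695         805.8473
  5     1,047.50       852.7376     4,263.6882      25,582.1294
  Σ                  1,024.3481     4,683.8930      27,245.4512
P = 1,024.3481.
Convexity = Σ t(t+1)·PV / [P·(1+y)²] = 27,245.4512 / (1,024.3481 × 1.085764) = 24.49689.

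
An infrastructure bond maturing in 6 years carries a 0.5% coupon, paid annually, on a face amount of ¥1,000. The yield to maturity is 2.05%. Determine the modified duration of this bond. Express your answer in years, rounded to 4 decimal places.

Periodic yield y = 0.0205. First find Macaulay duration:
  t   CF        PV=CF/(1+0.0205)^t    t·PV
  1         5.00         4.8996         4.8996
  2         5.00         4.8011         9.6023
  3         5.00         4.7047        14.1141
  4         5.00         4.6102        18.4407
  5         5.00         4.5176        22.5879
  6     1,005.00       889.7910     5,338.7460
  Σ                    913.3241     5,408.3905
P = 913.3241; Macaulay duration = 5,408.3905 / 913.3241 = 5.92166 years.
Modified duration = D_Mac / (1 + y) = 5.92166 / 1.0205 = 5.80270 years.

5.8027 years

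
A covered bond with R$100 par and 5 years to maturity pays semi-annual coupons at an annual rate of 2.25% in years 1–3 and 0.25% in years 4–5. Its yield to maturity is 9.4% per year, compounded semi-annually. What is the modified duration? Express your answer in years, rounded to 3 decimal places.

4.508 years

Periodic yield y = 0.047. First find Macaulay duration:
  t   CF        PV=CF/(1+0.047)^t    t·PV
  1        1.125         1.0745         1.0745
  2        1.125         1.0263         2.0525
  3        1.125         0.9802         2.9406
  4        1.125         0.9362         3.7448
  5        1.125         0.8942         4.4708
  6        1.125         0.8540         5.1242
  7        0.125         0.0906         0.6344
  8        0.125         0.0866         0.6925
  9        0.125         0.0827         0.7441
  10     100.125        63.2522       632.5221
  Σ                     69.2774       654.0006
P = 69.2774; Macaulay duration = 654.0006 / 69.2774 = 9.44031 half-year periods = 4.72016 years.
Modified duration = D_Mac / (1 + y) = 4.72016 / 1.047 = 4.50827 years.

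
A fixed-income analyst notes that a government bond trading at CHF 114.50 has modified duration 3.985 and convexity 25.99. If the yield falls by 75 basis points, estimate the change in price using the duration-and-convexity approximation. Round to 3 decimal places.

Duration effect: -D_mod·Δy = -3.985 × (-0.0075) = +0.0298875
Convexity effect: ½·C·(Δy)² = 0.5 × 25.99 × (-0.0075)² = +0.00073096875
ΔP/P ≈ +0.0298875 + 0.00073096875 = +0.03061846875
ΔP ≈ 114.50 × (+0.03061846875) = +3.505814671875.

+CHF 3.506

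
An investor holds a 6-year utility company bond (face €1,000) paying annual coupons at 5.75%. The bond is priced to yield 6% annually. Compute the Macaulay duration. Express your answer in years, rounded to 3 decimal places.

Periodic yield y = 0.06. Discount each cash flow and weight by its year:
  t   CF        PV=CF/(1+0.06)^t    t·PV
  1        57.50        54.2453        54.2453
  2        57.50        51.1748       102.3496
  3        57.50        48.2781       144.8343
  4        57.50        45.5454       182.1815
  5        57.50        42.9673       214.8367
  6     1,057.50       745.4958     4,472.9746
  Σ                    987.7067     5,171.4221
Price P = Σ PV = 987.7067.
Macaulay duration = Σ(t·PV) / P = 5,171.4221 / 987.7067 = 5.23579 years.

5.236 years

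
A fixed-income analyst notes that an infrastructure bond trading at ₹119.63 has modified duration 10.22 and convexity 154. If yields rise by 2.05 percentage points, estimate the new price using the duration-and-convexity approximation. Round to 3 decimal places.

Duration effect: -D_mod·Δy = -10.22 × (+0.0205) = -0.209510
Convexity effect: ½·C·(Δy)² = 0.5 × 154 × (0.0205)² = +0.03235925
ΔP/P ≈ -0.209510 + 0.03235925 = -0.17715075
New price ≈ 119.63 × (1 - 0.17715075) = 98.4374557775.

₹98.437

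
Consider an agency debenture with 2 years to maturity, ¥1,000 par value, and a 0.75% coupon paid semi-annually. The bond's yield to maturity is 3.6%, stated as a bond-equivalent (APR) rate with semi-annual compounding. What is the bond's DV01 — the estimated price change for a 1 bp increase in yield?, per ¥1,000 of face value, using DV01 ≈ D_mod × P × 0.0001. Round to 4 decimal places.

Periodic yield y = 0.018.
  t   CF        PV=CF/(1+0.018)^t    t·PV
  1         3.75         3.6837         3.6837
  2         3.75         3.6186         7.2371
  3         3.75         3.5546        10.6637
  4     1,003.75       934.6187     3,738.4746
  Σ                    945.4755     3,760.0592
P = 945.4755; D_Mac = 3.97690 half-year periods = 1.98845 yrs; D_mod = 1.95329 yrs.
DV01 ≈ 1.95329 × 945.4755 × 0.0001 = 0.184679.

¥0.1847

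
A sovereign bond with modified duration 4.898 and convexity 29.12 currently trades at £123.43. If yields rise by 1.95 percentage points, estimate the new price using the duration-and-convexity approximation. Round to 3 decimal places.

£112.324

Duration effect: -D_mod·Δy = -4.898 × (+0.0195) = -0.095511
Convexity effect: ½·C·(Δy)² = 0.5 × 29.12 × (0.0195)² = +0.00553644
ΔP/P ≈ -0.095511 + 0.00553644 = -0.08997456
New price ≈ 123.43 × (1 - 0.08997456) = 112.3244400592.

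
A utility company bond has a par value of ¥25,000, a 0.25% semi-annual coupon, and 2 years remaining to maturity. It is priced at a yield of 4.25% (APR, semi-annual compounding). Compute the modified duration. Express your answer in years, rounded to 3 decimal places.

Periodic yield y = 0.02125. First find Macaulay duration:
  t   CF        PV=CF/(1+0.02125)^t    t·PV
  1        31.25        30.5998        30.5998
  2        31.25        29.9630        59.9261
  3        31.25        29.3396        88.0187
  4    25,031.25    23,011.9944    92,047.9776
  Σ                 23,101.8968    92,226.5221
P = 23,101.8968; Macaulay duration = 92,226.5221 / 23,101.8968 = 3.99216 half-year periods = 1.99608 years.
Modified duration = D_Mac / (1 + y) = 1.99608 / 1.02125 = 1.95455 years.

1.955 years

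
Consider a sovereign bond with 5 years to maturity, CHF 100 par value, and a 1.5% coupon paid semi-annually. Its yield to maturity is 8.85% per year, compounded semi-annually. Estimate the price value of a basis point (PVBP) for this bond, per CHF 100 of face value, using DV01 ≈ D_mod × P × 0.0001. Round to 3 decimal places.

CHF 0.033

Periodic yield y = 0.04425.
  t   CF        PV=CF/(1+0.04425)^t    t·PV
  1         0.75         0.7182         0.7182
  2         0.75         0.6878         1.3756
  3         0.75         0.6586         1.9759
  4         0.75         0.6307         2.5229
  5         0.75         0.6040         3.0200
  6         0.75         0.5784         3.4704
  7         0.75         0.5539         3.8773
  8         0.75         0.5304         4.2434
  9         0.75         0.5079         4.5715
  10      100.75        65.3432       653.4317
  Σ                     70.8132       679.2071
P = 70.8132; D_Mac = 9.59153 half-year periods = 4.79576 yrs; D_mod = 4.59254 yrs.
DV01 ≈ 4.59254 × 70.8132 × 0.0001 = 0.032521.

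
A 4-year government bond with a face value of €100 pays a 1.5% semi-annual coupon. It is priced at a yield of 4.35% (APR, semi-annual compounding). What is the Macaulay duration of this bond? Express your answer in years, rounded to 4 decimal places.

3.8901 years

Periodic yield y = 0.02175. Discount each cash flow and weight by its period:
  t   CF        PV=CF/(1+0.02175)^t    t·PV
  1         0.75         0.7340         0.7340
  2         0.75         0.7184         1.4368
  3         0.75         0.7031         2.1093
  4         0.75         0.6881         2.7526
  5         0.75         0.6735         3.3675
  6         0.75         0.6592         3.9550
  7         0.75         0.6451         4.5159
  8       100.75        84.8180       678.5438
  Σ                     89.6395       697.4150
Price P = Σ PV = 89.6395.
Macaulay duration = Σ(t·PV) / P = 697.4150 / 89.6395 = 7.78022 half-year periods.
In years: 7.78022 / 2 = 3.89011 years.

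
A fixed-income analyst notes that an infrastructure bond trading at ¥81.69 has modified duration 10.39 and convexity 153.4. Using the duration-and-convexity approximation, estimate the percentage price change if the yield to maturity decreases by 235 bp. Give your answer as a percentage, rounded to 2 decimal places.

Duration effect: -D_mod·Δy = -10.39 × (-0.0235) = +0.244165
Convexity effect: ½·C·(Δy)² = 0.5 × 153.4 × (-0.0235)² = +0.042357575
ΔP/P ≈ +0.244165 + 0.042357575 = +0.286522575
= +28.6522575%.

+28.65%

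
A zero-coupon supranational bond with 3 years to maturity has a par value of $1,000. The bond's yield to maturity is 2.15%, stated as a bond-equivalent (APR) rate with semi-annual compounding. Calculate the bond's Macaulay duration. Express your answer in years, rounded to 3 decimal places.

A zero-coupon bond has a single cash flow at maturity, so its Macaulay duration equals its maturity: 3 years.
(Equivalently: 6 semi-annual periods ÷ 2 = 3 years.)

3.000 years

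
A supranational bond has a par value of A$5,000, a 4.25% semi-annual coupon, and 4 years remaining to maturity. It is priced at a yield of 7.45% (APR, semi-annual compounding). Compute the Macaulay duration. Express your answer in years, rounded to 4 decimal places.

Periodic yield y = 0.03725. Discount each cash flow and weight by its period:
  t   CF        PV=CF/(1+0.03725)^t    t·PV
  1       106.25       102.4343       102.4343
  2       106.25        98.7557       197.5113
  3       106.25        95.2091       285.6274
  4       106.25        91.7900       367.1598
  5       106.25        88.4936       442.4679
  6       106.25        85.3156       511.8934
  7       106.25        82.2517       575.7618
  8     5,106.25     3,810.9612    30,487.6895
  Σ                  4,455.2111    32,970.5455
Price P = Σ PV = 4,455.2111.
Macaulay duration = Σ(t·PV) / P = 32,970.5455 / 4,455.2111 = 7.40045 half-year periods.
In years: 7.40045 / 2 = 3.70022 years.

3.7002 years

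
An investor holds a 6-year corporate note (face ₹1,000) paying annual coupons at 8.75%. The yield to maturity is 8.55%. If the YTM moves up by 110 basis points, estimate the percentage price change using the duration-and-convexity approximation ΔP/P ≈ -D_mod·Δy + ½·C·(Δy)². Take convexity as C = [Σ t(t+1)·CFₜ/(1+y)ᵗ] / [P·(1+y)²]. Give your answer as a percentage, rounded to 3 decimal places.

With y = 0.0855:
  t   CF        PV=CF/(1+0.0855)^t    t·PV        t(t+1)·PV
  1        87.50        80.6080        80.6080         161.2160
  2        87.50        74.2589       148.5178         445.5533
  3        87.50        68.4098       205.2295         820.9181
  4        87.50        63.0215       252.0860       1,260.4300
  5        87.50        58.0576       290.2879       1,741.7273
  6     1,087.50       664.7377     3,988.4261      27,918.9827
  Σ                  1,009.0935     4,965.1553      32,348.8274
P = 1,009.0935; D_Mac = 4.92041 yrs; D_mod = 4.53285 yrs; C = 27.20617.
Duration effect: -4.53285 × (+0.011) = -0.049861
Convexity effect: 0.5 × 27.20617 × (0.011)² = +0.0016460
ΔP/P ≈ -0.049861 + 0.0016460 = -0.048215 = -4.8215%.

-4.822%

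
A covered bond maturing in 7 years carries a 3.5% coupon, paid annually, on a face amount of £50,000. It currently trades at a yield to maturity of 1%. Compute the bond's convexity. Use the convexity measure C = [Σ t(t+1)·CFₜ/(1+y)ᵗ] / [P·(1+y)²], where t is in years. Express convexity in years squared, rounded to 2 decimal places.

With y = 0.01:
  t   CF        PV=CF/(1+0.01)^t    t·PV        t(t+1)·PV
  1     1,750.00     1,732.6733     1,732.6733       3,465.3465
  2     1,750.00     1,715.5181     3,431.0362      10,293.1085
  3     1,750.00     1,698.5328     5,095.5983      20,382.3931
  4     1,750.00     1,681.7156     6,726.8624      33,634.3121
  5     1,750.00     1,665.0650     8,325.3248      49,951.9486
  6     1,750.00     1,648.5792     9,891.4750      69,240.3248
  7    51,750.00    48,268.1593   337,877.1153   2,703,016.9225
  Σ                 58,410.2432   373,080.0852   2,889,984.3561
P = 58,410.2432.
Convexity = Σ t(t+1)·PV / [P·(1+y)²] = 2,889,984.3561 / (58,410.2432 × 1.020100) = 48.50246.

48.50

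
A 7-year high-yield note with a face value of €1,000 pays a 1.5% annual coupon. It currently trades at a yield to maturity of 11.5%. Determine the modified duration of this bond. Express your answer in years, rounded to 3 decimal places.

Periodic yield y = 0.115. First find Macaulay duration:
  t   CF        PV=CF/(1+0.115)^t    t·PV
  1        15.00        13.4529        13.4529
  2        15.00        12.0654        24.1308
  3        15.00        10.8210        32.4629
  4        15.00         9.7049        38.8197
  5        15.00         8.7040        43.5198
  6        15.00         7.8062        46.8375
  7     1,015.00       473.7421     3,316.1946
  Σ                    536.2965     3,515.4182
P = 536.2965; Macaulay duration = 3,515.4182 / 536.2965 = 6.55499 years.
Modified duration = D_Mac / (1 + y) = 6.55499 / 1.115 = 5.87891 years.

5.879 years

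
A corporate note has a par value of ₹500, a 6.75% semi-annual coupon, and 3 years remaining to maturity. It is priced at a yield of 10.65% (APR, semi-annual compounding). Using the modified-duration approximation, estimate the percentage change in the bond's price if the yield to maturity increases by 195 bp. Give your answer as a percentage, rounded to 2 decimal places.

Periodic yield y = 0.05325. Modified duration first:
  t   CF        PV=CF/(1+0.05325)^t    t·PV
  1       16.875        16.0218        16.0218
  2       16.875        15.2118        30.4236
  3       16.875        14.4427        43.3282
  4       16.875        13.7125        54.8502
  5       16.875        13.0193        65.0963
  6      516.875       378.6140     2,271.6843
  Σ                    451.0222     2,481.4044
P = 451.0222; D_Mac = 5.50173 half-year periods = 2.75087 yrs; D_mod = 2.75087/(1+0.05325) = 2.61179 yrs.
ΔP/P ≈ -D_mod · Δy = -2.61179 × (+0.0195) = -0.050930 = -5.0930%.

-5.09%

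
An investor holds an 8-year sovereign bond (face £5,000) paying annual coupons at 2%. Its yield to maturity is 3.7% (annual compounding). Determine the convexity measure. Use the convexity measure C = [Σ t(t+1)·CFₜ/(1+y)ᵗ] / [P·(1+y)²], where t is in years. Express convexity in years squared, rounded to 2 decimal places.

With y = 0.037:
  t   CF        PV=CF/(1+0.037)^t    t·PV        t(t+1)·PV
  1       100.00        96.4320        96.4320         192.8640
  2       100.00        92.9913       185.9827         557.9480
  3       100.00        89.6734       269.0203       1,076.0810
  4       100.00        86.4739       345.8955       1,729.4777
  5       100.00        83.3885       416.9426       2,501.6553
  6       100.00        80.4132       482.4793       3,377.3553
  7       100.00        77.5441       542.8086       4,342.4691
  8     5,100.00     3,813.6438    30,509.1503     274,582.3524
  Σ                  4,420.5603    32,848.7113     288,360.2029
P = 4,420.5603.
Convexity = Σ t(t+1)·PV / [P·(1+y)²] = 288,360.2029 / (4,420.5603 × 1.075369) = 60.65973.

60.66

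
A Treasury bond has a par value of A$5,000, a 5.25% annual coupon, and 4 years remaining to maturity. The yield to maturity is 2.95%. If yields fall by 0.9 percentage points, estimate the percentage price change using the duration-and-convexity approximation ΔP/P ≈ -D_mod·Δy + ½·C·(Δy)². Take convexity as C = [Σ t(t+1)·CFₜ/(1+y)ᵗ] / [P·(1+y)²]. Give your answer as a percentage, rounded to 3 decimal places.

With y = 0.0295:
  t   CF        PV=CF/(1+0.0295)^t    t·PV        t(t+1)·PV
  1       262.50       254.9781       254.9781         509.9563
  2       262.50       247.6718       495.3437       1,486.0310
  3       262.50       240.5749       721.7246       2,886.8984
  4     5,262.50     4,684.7531    18,739.0123      93,695.0615
  Σ                  5,427.9779    20,211.0587      98,577.9472
P = 5,427.9779; D_Mac = 3.72350 yrs; D_mod = 3.61680 yrs; C = 17.13519.
Duration effect: -3.61680 × (-0.009) = +0.032551
Convexity effect: 0.5 × 17.13519 × (-0.009)² = +0.0006940
ΔP/P ≈ +0.032551 + 0.0006940 = +0.033245 = +3.3245%.

+3.325%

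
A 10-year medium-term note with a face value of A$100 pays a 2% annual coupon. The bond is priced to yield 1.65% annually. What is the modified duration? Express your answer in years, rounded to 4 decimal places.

Periodic yield y = 0.0165. First find Macaulay duration:
  t   CF        PV=CF/(1+0.0165)^t    t·PV
  1         2.00         1.9675         1.9675
  2         2.00         1.9356         3.8712
  3         2.00         1.9042         5.7125
  4         2.00         1.8733         7.4931
  5         2.00         1.8429         9.2143
  6         2.00         1.8129        10.8777
  7         2.00         1.7835        12.4846
  8         2.00         1.7546        14.0366
  9         2.00         1.7261        15.5348
  10      102.00        86.6017       866.0168
  Σ                    103.2023       947.2092
P = 103.2023; Macaulay duration = 947.2092 / 103.2023 = 9.17818 years.
Modified duration = D_Mac / (1 + y) = 9.17818 / 1.0165 = 9.02920 years.

9.0292 years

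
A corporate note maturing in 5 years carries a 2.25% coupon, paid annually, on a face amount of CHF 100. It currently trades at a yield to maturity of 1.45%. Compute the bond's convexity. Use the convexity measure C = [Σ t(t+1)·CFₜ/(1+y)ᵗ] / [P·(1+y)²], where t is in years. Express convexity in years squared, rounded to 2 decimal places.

27.51

With y = 0.0145:
  t   CF        PV=CF/(1+0.0145)^t    t·PV        t(t+1)·PV
  1         2.25         2.2178         2.2178           4.4357
  2         2.25         2.1861         4.3723          13.1169
  3         2.25         2.1549         6.4647          25.8588
  4         2.25         2.1241         8.4964          42.4819
  5       102.25        95.1487       475.7437       2,854.4623
  Σ                    103.8317       497.2949       2,940.3555
P = 103.8317.
Convexity = Σ t(t+1)·PV / [P·(1+y)²] = 2,940.3555 / (103.8317 × 1.029210) = 27.51476.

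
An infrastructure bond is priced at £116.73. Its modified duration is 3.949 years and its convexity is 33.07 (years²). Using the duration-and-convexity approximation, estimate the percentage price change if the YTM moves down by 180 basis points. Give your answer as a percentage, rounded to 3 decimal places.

Duration effect: -D_mod·Δy = -3.949 × (-0.018) = +0.071082
Convexity effect: ½·C·(Δy)² = 0.5 × 33.07 × (-0.018)² = +0.00535734
ΔP/P ≈ +0.071082 + 0.00535734 = +0.07643934
= +7.643934%.

+7.644%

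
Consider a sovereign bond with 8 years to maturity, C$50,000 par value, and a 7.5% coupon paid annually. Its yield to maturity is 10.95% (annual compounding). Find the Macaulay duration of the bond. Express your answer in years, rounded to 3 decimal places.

Periodic yield y = 0.1095. Discount each cash flow and weight by its year:
  t   CF        PV=CF/(1+0.1095)^t    t·PV
  1     3,750.00     3,379.9009     3,379.9009
  2     3,750.00     3,046.3279     6,092.6559
  3     3,750.00     2,745.6764     8,237.0291
  4     3,750.00     2,474.6971     9,898.7882
  5     3,750.00     2,230.4615    11,152.3076
  6     3,750.00     2,010.3303    12,061.9821
  7     3,750.00     1,811.9246    12,683.4722
  8    53,750.00    23,407.7686   187,262.1490
  Σ                 41,107.0873   250,768.2850
Price P = Σ PV = 41,107.0873.
Macaulay duration = Σ(t·PV) / P = 250,768.2850 / 41,107.0873 = 6.10037 years.

6.100 years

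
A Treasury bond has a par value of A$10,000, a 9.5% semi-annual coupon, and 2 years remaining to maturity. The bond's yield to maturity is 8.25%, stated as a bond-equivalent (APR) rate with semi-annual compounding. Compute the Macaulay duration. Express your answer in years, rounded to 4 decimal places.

1.8697 years

Periodic yield y = 0.04125. Discount each cash flow and weight by its period:
  t   CF        PV=CF/(1+0.04125)^t    t·PV
  1       475.00       456.1825       456.1825
  2       475.00       438.1104       876.2208
  3       475.00       420.7543     1,262.2629
  4    10,475.00     8,911.1545    35,644.6180
  Σ                 10,226.2017    38,239.2843
Price P = Σ PV = 10,226.2017.
Macaulay duration = Σ(t·PV) / P = 38,239.2843 / 10,226.2017 = 3.73934 half-year periods.
In years: 3.73934 / 2 = 1.86967 years.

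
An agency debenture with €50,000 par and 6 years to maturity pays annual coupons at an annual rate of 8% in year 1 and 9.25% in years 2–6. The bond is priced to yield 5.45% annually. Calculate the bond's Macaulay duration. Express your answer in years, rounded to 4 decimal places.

5.0076 years

Periodic yield y = 0.0545. Discount each cash flow and weight by its year:
  t   CF        PV=CF/(1+0.0545)^t    t·PV
  1     4,000.00     3,793.2670     3,793.2670
  2     4,625.00     4,159.2839     8,318.5679
  3     4,625.00     3,944.3186    11,832.9557
  4     4,625.00     3,740.4633    14,961.8533
  5     4,625.00     3,547.1440    17,735.7199
  6    54,625.00    39,729.3944   238,376.3666
  Σ                 58,913.8712   295,018.7304
Price P = Σ PV = 58,913.8712.
Macaulay duration = Σ(t·PV) / P = 295,018.7304 / 58,913.8712 = 5.00763 years.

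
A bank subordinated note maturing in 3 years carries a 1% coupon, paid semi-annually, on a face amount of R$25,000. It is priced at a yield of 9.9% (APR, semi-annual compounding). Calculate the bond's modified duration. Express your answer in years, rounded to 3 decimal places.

Periodic yield y = 0.0495. First find Macaulay duration:
  t   CF        PV=CF/(1+0.0495)^t    t·PV
  1       125.00       119.1043       119.1043
  2       125.00       113.4867       226.9735
  3       125.00       108.1341       324.4023
  4       125.00       103.0339       412.1357
  5       125.00        98.1743       490.8715
  6    25,125.00    18,802.3188   112,813.9130
  Σ                 19,344.2522   114,387.4003
P = 19,344.2522; Macaulay duration = 114,387.4003 / 19,344.2522 = 5.91325 half-year periods = 2.95663 years.
Modified duration = D_Mac / (1 + y) = 2.95663 / 1.0495 = 2.81717 years.

2.817 years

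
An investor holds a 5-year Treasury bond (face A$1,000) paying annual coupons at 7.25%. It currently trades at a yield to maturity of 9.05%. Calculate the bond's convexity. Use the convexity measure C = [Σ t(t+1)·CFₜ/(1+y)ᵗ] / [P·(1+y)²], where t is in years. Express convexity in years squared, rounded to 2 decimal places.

20.85

With y = 0.0905:
  t   CF        PV=CF/(1+0.0905)^t    t·PV        t(t+1)·PV
  1        72.50        66.4833        66.4833         132.9665
  2        72.50        60.9659       121.9317         365.7951
  3        72.50        55.9063       167.7190         670.8760
  4        72.50        51.2667       205.0668       1,025.3339
  5     1,072.50       695.4549     3,477.2743      20,863.6460
  Σ                    930.0770     4,038.4751      23,058.6176
P = 930.0770.
Convexity = Σ t(t+1)·PV / [P·(1+y)²] = 23,058.6176 / (930.0770 × 1.189190) = 20.84793.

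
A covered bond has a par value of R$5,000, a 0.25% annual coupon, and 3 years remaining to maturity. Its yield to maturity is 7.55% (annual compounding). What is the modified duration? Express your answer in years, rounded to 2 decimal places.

Periodic yield y = 0.0755. First find Macaulay duration:
  t   CF        PV=CF/(1+0.0755)^t    t·PV
  1        12.50        11.6225        11.6225
  2        12.50        10.8066        21.6132
  3     5,012.50     4,029.2400    12,087.7201
  Σ                  4,051.6691    12,120.9558
P = 4,051.6691; Macaulay duration = 12,120.9558 / 4,051.6691 = 2.99160 years.
Modified duration = D_Mac / (1 + y) = 2.99160 / 1.0755 = 2.78159 years.

2.78 years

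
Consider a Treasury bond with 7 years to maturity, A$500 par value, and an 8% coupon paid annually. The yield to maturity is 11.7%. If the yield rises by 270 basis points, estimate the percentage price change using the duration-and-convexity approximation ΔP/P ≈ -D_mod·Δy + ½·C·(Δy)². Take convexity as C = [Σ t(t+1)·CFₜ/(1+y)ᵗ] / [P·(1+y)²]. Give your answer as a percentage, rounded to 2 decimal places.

-12.06%

With y = 0.117:
  t   CF        PV=CF/(1+0.117)^t    t·PV        t(t+1)·PV
  1        40.00        35.8102        35.8102          71.6204
  2        40.00        32.0593        64.1185         192.3556
  3        40.00        28.7012        86.1037         344.4147
  4        40.00        25.6949       102.7797         513.8984
  5        40.00        23.0035       115.0176         690.1053
  6        40.00        20.5940       123.5641         864.9485
  7       540.00       248.8981     1,742.2866      13,938.2925
  Σ                    414.7612     2,269.6803      16,615.6355
P = 414.7612; D_Mac = 5.47226 yrs; D_mod = 4.89907 yrs; C = 32.10794.
Duration effect: -4.89907 × (+0.027) = -0.132275
Convexity effect: 0.5 × 32.10794 × (0.027)² = +0.0117033
ΔP/P ≈ -0.132275 + 0.0117033 = -0.120571 = -12.0571%.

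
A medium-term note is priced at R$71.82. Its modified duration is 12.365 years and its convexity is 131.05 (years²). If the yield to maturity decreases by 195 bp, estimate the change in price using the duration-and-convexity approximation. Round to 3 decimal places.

Duration effect: -D_mod·Δy = -12.365 × (-0.0195) = +0.2411175
Convexity effect: ½·C·(Δy)² = 0.5 × 131.05 × (-0.0195)² = +0.02491588125
ΔP/P ≈ +0.2411175 + 0.02491588125 = +0.26603338125
ΔP ≈ 71.82 × (+0.26603338125) = +19.106517441375.

+R$19.107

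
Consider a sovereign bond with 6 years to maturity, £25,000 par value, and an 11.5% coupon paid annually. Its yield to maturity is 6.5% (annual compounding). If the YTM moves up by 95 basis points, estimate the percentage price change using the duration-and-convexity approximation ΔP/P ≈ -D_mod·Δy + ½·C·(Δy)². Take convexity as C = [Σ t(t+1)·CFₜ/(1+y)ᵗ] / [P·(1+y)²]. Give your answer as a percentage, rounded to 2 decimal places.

-4.16%

With y = 0.065:
  t   CF        PV=CF/(1+0.065)^t    t·PV        t(t+1)·PV
  1     2,875.00     2,699.5305     2,699.5305       5,399.0610
  2     2,875.00     2,534.7704     5,069.5409      15,208.6226
  3     2,875.00     2,380.0661     7,140.1984      28,560.7937
  4     2,875.00     2,234.8039     8,939.2155      44,696.0777
  5     2,875.00     2,098.4074    10,492.0370      62,952.2221
  6    27,875.00    19,103.6886   114,622.1314     802,354.9196
  Σ                 31,051.2669   148,962.6537     959,171.6968
P = 31,051.2669; D_Mac = 4.79731 yrs; D_mod = 4.50452 yrs; C = 27.23440.
Duration effect: -4.50452 × (+0.0095) = -0.042793
Convexity effect: 0.5 × 27.23440 × (0.0095)² = +0.0012290
ΔP/P ≈ -0.042793 + 0.0012290 = -0.041564 = -4.1564%.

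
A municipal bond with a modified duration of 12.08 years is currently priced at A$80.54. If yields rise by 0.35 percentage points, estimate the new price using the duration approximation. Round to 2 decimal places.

A$77.13

Duration approximation: ΔP/P ≈ -D_mod · Δy = -12.08 × (+0.0035) = -0.042280.
New price ≈ 80.54 × (1 - 0.042280) = 77.1347688.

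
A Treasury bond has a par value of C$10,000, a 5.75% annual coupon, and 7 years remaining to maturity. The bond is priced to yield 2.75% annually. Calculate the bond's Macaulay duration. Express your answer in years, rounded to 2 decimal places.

Periodic yield y = 0.0275. Discount each cash flow and weight by its year:
  t   CF        PV=CF/(1+0.0275)^t    t·PV
  1       575.00       559.6107       559.6107
  2       575.00       544.6333     1,089.2666
  3       575.00       530.0567     1,590.1702
  4       575.00       515.8703     2,063.4812
  5       575.00       502.0635     2,510.3177
  6       575.00       488.6263     2,931.7580
  7    10,575.00     8,745.9615    61,221.7306
  Σ                 11,886.8224    71,966.3350
Price P = Σ PV = 11,886.8224.
Macaulay duration = Σ(t·PV) / P = 71,966.3350 / 11,886.8224 = 6.05430 years.

6.05 years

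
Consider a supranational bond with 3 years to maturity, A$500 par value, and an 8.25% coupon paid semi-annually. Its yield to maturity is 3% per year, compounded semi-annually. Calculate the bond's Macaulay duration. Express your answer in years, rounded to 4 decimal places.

Periodic yield y = 0.015. Discount each cash flow and weight by its period:
  t   CF        PV=CF/(1+0.015)^t    t·PV
  1       20.625        20.3202        20.3202
  2       20.625        20.0199        40.0398
  3       20.625        19.7240        59.1721
  4       20.625        19.4325        77.7302
  5       20.625        19.1454        95.7268
  6      520.625       476.1335     2,856.8012
  Σ                    574.7756     3,149.7903
Price P = Σ PV = 574.7756.
Macaulay duration = Σ(t·PV) / P = 3,149.7903 / 574.7756 = 5.48004 half-year periods.
In years: 5.48004 / 2 = 2.74002 years.

2.7400 years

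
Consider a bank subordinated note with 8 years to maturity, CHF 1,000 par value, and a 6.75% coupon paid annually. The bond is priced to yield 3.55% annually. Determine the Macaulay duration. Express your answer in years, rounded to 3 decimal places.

Periodic yield y = 0.0355. Discount each cash flow and weight by its year:
  t   CF        PV=CF/(1+0.0355)^t    t·PV
  1        67.50        65.1859        65.1859
  2        67.50        62.9511       125.9023
  3        67.50        60.7930       182.3790
  4        67.50        58.7088       234.8353
  5        67.50        56.6961       283.4805
  6        67.50        54.7524       328.5144
  7        67.50        52.8753       370.1273
  8     1,067.50       807.5456     6,460.3648
  Σ                  1,219.5083     8,050.7895
Price P = Σ PV = 1,219.5083.
Macaulay duration = Σ(t·PV) / P = 8,050.7895 / 1,219.5083 = 6.60167 years.

6.602 years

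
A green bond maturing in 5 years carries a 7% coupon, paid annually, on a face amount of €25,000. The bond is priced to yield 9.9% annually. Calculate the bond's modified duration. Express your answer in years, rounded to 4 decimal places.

3.9543 years

Periodic yield y = 0.099. First find Macaulay duration:
  t   CF        PV=CF/(1+0.099)^t    t·PV
  1     1,750.00     1,592.3567     1,592.3567
  2     1,750.00     1,448.9142     2,897.8284
  3     1,750.00     1,318.3933     3,955.1798
  4     1,750.00     1,199.6299     4,798.5196
  5    26,750.00    16,685.3501    83,426.7506
  Σ                 22,244.6441    96,670.6350
P = 22,244.6441; Macaulay duration = 96,670.6350 / 22,244.6441 = 4.34579 years.
Modified duration = D_Mac / (1 + y) = 4.34579 / 1.099 = 3.95432 years.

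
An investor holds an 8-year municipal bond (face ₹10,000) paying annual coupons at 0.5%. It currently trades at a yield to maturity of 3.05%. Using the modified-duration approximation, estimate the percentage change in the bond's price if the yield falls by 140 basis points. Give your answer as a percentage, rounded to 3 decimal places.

Periodic yield y = 0.0305. Modified duration first:
  t   CF        PV=CF/(1+0.0305)^t    t·PV
  1        50.00        48.5201        48.5201
  2        50.00        47.0841        94.1681
  3        50.00        45.6905       137.0715
  4        50.00        44.3382       177.3528
  5        50.00        43.0259       215.1295
  6        50.00        41.7525       250.5147
  7        50.00        40.5167       283.6169
  8    10,050.00     7,902.8200    63,222.5604
  Σ                  8,213.7480    64,428.9341
P = 8,213.7480; D_Mac = 7.84404 yrs; D_mod = 7.84404/(1+0.0305) = 7.61187 yrs.
ΔP/P ≈ -D_mod · Δy = -7.61187 × (-0.014) = +0.106566 = +10.6566%.

+10.657%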